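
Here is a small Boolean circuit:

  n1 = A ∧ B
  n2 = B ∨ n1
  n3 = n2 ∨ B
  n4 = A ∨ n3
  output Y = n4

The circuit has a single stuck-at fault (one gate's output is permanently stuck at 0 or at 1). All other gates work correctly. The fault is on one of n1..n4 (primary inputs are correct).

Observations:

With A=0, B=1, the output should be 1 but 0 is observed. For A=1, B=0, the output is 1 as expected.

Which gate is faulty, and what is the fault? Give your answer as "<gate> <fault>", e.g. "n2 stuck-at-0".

Fault-free values for test 1 (A=0, B=1): n1=0, n2=1, n3=1, n4=1, giving Y=1. Observed 0.
Test 1: faults giving observed 0 are {n3 stuck-at-0, n4 stuck-at-0}.
Test 2 (A=1, B=0): fault-free n1=0, n2=0, n3=0, n4=1 → 1; observed 1. Eliminates n4 stuck-at-0.
Only n3 stuck-at-0 is consistent with every test.

n3 stuck-at-0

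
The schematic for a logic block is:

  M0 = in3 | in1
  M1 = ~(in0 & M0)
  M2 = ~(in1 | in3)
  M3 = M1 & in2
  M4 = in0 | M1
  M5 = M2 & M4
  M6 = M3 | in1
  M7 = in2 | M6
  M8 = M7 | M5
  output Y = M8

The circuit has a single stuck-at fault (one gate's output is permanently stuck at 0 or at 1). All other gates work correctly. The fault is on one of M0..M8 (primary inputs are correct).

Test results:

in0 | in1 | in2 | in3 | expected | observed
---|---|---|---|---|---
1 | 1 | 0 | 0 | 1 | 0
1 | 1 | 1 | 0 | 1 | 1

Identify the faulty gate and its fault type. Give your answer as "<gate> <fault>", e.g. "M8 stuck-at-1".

M6 stuck-at-0

Fault-free values for test 1 (in0=1, in1=1, in2=0, in3=0): M0=1, M1=0, M2=0, M3=0, M4=1, M5=0, M6=1, M7=1, M8=1, giving Y=1. Observed 0.
Test 1: faults giving observed 0 are {M6 stuck-at-0, M7 stuck-at-0, M8 stuck-at-0}.
Test 2 (in0=1, in1=1, in2=1, in3=0): fault-free M0=1, M1=0, M2=0, M3=0, M4=1, M5=0, M6=1, M7=1, M8=1 → 1; observed 1. Eliminates M7 stuck-at-0, M8 stuck-at-0.
Only M6 stuck-at-0 is consistent with every test.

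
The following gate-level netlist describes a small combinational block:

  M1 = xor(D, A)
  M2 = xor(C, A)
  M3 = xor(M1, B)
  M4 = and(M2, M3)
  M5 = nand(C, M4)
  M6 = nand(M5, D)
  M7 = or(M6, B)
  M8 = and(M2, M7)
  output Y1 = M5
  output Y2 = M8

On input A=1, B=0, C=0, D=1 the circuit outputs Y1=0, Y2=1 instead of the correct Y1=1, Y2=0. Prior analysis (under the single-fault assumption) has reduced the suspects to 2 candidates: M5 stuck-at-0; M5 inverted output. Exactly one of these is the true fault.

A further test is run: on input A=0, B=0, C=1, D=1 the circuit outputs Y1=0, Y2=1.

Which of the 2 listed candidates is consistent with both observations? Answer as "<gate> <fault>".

M5 stuck-at-0

Evaluate each candidate on input A=0, B=0, C=1, D=1:
  M5 stuck-at-0: M1=1, M2=1, M3=1, M4=1, M5=0 [stuck-at-0], M6=1, M7=1, M8=1 → Y1=0, Y2=1 — matches
  M5 inverted output: M1=1, M2=1, M3=1, M4=1, M5=1 [inverted output], M6=0, M7=0, M8=0 → Y1=1, Y2=0 — eliminated
Only M5 stuck-at-0 reproduces the observed Y1=0, Y2=1.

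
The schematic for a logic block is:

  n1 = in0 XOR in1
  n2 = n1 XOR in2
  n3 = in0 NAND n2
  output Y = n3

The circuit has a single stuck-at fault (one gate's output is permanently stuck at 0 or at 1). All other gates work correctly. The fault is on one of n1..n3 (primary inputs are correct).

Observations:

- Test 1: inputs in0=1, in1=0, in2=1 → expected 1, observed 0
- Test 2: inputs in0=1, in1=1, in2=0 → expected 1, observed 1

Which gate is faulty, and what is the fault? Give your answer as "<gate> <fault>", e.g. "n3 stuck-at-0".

Fault-free values for test 1 (in0=1, in1=0, in2=1): n1=1, n2=0, n3=1, giving Y=1. Observed 0.
Test 1: faults giving observed 0 are {n1 stuck-at-0, n2 stuck-at-1, n3 stuck-at-0}.
Test 2 (in0=1, in1=1, in2=0): fault-free n1=0, n2=0, n3=1 → 1; observed 1. Eliminates n2 stuck-at-1, n3 stuck-at-0.
Only n1 stuck-at-0 is consistent with every test.

n1 stuck-at-0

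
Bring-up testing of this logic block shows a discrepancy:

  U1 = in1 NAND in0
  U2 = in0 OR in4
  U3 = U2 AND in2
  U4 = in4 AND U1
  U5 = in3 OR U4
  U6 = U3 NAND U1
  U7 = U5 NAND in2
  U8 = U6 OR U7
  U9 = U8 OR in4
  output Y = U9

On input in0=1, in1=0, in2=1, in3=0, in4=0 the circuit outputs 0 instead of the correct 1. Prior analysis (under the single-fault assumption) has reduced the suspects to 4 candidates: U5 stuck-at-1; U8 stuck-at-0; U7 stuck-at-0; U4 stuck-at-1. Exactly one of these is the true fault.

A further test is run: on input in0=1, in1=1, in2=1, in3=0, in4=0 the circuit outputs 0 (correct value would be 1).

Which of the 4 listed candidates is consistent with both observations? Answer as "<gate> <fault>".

Evaluate each candidate on input in0=1, in1=1, in2=1, in3=0, in4=0:
  U5 stuck-at-1: U1=0, U2=1, U3=1, U4=0, U5=1 [stuck-at-1], U6=1, U7=0, U8=1, U9=1 → 1 — eliminated
  U8 stuck-at-0: U1=0, U2=1, U3=1, U4=0, U5=0, U6=1, U7=1, U8=0 [stuck-at-0], U9=0 → 0 — matches
  U7 stuck-at-0: U1=0, U2=1, U3=1, U4=0, U5=0, U6=1, U7=0 [stuck-at-0], U8=1, U9=1 → 1 — eliminated
  U4 stuck-at-1: U1=0, U2=1, U3=1, U4=1 [stuck-at-1], U5=1, U6=1, U7=0, U8=1, U9=1 → 1 — eliminated
Only U8 stuck-at-0 reproduces the observed 0.

U8 stuck-at-0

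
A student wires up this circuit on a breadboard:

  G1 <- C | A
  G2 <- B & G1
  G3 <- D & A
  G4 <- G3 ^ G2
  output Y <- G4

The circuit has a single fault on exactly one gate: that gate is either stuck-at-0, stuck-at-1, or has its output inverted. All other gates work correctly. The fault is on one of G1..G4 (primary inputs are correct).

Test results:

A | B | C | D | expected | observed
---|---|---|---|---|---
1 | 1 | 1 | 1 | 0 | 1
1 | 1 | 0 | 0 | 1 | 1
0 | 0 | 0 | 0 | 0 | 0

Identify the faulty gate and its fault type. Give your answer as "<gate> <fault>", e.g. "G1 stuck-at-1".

G3 stuck-at-0

Fault-free values for test 1 (A=1, B=1, C=1, D=1): G1=1, G2=1, G3=1, G4=0, giving Y=0. Observed 1.
Test 1: faults giving observed 1 are {G1 stuck-at-0, G1 inverted output, G2 stuck-at-0, G2 inverted output, G3 stuck-at-0, G3 inverted output, G4 stuck-at-1, G4 inverted output}.
Test 2 (A=1, B=1, C=0, D=0): fault-free G1=1, G2=1, G3=0, G4=1 → 1; observed 1. Eliminates G1 stuck-at-0, G1 inverted output, G2 stuck-at-0, G2 inverted output, G3 inverted output, G4 inverted output.
Test 3 (A=0, B=0, C=0, D=0): fault-free G1=0, G2=0, G3=0, G4=0 → 0; observed 0. Eliminates G4 stuck-at-1.
Only G3 stuck-at-0 is consistent with every test.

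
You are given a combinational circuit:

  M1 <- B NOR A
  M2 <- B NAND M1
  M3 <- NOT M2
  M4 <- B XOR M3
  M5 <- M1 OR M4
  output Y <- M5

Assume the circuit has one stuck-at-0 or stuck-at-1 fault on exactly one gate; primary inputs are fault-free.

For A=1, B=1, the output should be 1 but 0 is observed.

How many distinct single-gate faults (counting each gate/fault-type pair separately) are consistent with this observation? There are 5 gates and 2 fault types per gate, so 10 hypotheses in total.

Fault-free: M1=0, M2=1, M3=0, M4=1, M5=1 → 1. Observed 0.
  M1 stuck-at-0: output 1 ✗
  M1 stuck-at-1: output 1 ✗
  M2 stuck-at-0: output 0 ✓
  M2 stuck-at-1: output 1 ✗
  M3 stuck-at-0: output 1 ✗
  M3 stuck-at-1: output 0 ✓
  M4 stuck-at-0: output 0 ✓
  M4 stuck-at-1: output 1 ✗
  M5 stuck-at-0: output 0 ✓
  M5 stuck-at-1: output 1 ✗
Consistent faults: {M2 stuck-at-0, M3 stuck-at-1, M4 stuck-at-0, M5 stuck-at-0} — 4 in all.

4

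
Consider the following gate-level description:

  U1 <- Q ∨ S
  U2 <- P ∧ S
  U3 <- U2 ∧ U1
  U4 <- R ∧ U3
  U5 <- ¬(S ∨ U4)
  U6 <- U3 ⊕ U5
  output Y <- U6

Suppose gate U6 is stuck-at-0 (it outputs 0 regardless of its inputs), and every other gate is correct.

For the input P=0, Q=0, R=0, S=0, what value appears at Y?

0

Propagate with U6 forced: U1=0, U2=0, U3=0, U4=0, U5=1, U6=0 [stuck-at-0].
So Y = 0. (Without the fault it would be 1.)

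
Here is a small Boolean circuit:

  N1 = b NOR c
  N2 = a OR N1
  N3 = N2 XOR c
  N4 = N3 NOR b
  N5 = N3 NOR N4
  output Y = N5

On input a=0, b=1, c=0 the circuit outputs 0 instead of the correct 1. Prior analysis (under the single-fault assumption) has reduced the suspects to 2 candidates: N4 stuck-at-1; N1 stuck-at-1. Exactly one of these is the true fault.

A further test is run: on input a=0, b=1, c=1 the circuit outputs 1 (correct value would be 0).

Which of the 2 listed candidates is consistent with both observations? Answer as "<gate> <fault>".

Evaluate each candidate on input a=0, b=1, c=1:
  N4 stuck-at-1: N1=0, N2=0, N3=1, N4=1 [stuck-at-1], N5=0 → 0 — eliminated
  N1 stuck-at-1: N1=1 [stuck-at-1], N2=1, N3=0, N4=0, N5=1 → 1 — matches
Only N1 stuck-at-1 reproduces the observed 1.

N1 stuck-at-1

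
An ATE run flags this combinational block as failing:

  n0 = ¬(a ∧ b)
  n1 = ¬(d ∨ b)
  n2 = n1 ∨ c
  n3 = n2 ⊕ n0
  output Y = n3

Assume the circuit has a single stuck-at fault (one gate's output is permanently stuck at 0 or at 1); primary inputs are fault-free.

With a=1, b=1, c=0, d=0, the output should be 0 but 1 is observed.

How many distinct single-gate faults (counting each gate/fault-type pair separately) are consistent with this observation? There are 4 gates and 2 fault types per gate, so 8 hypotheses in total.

Fault-free: n0=0, n1=0, n2=0, n3=0 → 0. Observed 1.
  n0 stuck-at-0: output 0 ✗
  n0 stuck-at-1: output 1 ✓
  n1 stuck-at-0: output 0 ✗
  n1 stuck-at-1: output 1 ✓
  n2 stuck-at-0: output 0 ✗
  n2 stuck-at-1: output 1 ✓
  n3 stuck-at-0: output 0 ✗
  n3 stuck-at-1: output 1 ✓
Consistent faults: {n0 stuck-at-1, n1 stuck-at-1, n2 stuck-at-1, n3 stuck-at-1} — 4 in all.

4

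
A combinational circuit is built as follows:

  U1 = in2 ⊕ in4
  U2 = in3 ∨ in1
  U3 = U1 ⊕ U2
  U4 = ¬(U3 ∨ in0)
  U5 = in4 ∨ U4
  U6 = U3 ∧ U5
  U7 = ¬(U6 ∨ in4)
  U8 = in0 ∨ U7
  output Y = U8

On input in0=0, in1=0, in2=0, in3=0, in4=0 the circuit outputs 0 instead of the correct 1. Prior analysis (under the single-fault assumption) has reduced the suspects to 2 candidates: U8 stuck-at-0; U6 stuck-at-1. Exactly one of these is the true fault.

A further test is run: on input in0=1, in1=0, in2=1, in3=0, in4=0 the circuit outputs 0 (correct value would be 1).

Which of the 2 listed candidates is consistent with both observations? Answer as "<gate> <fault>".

U8 stuck-at-0

Evaluate each candidate on input in0=1, in1=0, in2=1, in3=0, in4=0:
  U8 stuck-at-0: U1=1, U2=0, U3=1, U4=0, U5=0, U6=0, U7=1, U8=0 [stuck-at-0] → 0 — matches
  U6 stuck-at-1: U1=1, U2=0, U3=1, U4=0, U5=0, U6=1 [stuck-at-1], U7=0, U8=1 → 1 — eliminated
Only U8 stuck-at-0 reproduces the observed 0.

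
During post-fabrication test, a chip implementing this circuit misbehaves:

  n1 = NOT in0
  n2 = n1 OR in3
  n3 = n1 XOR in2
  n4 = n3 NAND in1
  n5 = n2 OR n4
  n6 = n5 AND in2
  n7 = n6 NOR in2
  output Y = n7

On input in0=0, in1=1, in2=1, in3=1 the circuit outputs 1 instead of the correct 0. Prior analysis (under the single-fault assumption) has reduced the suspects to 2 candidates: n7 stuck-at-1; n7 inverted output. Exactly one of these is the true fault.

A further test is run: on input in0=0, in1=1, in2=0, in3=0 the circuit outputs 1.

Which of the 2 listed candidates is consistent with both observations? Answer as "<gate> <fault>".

n7 stuck-at-1

Evaluate each candidate on input in0=0, in1=1, in2=0, in3=0:
  n7 stuck-at-1: n1=1, n2=1, n3=1, n4=0, n5=1, n6=0, n7=1 [stuck-at-1] → 1 — matches
  n7 inverted output: n1=1, n2=1, n3=1, n4=0, n5=1, n6=0, n7=0 [inverted output] → 0 — eliminated
Only n7 stuck-at-1 reproduces the observed 1.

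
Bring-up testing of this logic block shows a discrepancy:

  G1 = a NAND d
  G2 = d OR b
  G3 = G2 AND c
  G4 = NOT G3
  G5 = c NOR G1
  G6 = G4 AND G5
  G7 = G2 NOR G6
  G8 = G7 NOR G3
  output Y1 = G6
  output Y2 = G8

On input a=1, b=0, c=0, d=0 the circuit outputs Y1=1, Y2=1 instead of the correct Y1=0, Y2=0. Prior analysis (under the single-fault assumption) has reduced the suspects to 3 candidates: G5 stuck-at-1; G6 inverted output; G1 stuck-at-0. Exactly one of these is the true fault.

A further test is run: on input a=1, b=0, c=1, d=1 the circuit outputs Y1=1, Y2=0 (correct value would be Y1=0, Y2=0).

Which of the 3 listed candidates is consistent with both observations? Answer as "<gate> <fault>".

Evaluate each candidate on input a=1, b=0, c=1, d=1:
  G5 stuck-at-1: G1=0, G2=1, G3=1, G4=0, G5=1 [stuck-at-1], G6=0, G7=0, G8=0 → Y1=0, Y2=0 — eliminated
  G6 inverted output: G1=0, G2=1, G3=1, G4=0, G5=0, G6=1 [inverted output], G7=0, G8=0 → Y1=1, Y2=0 — matches
  G1 stuck-at-0: G1=0 [stuck-at-0], G2=1, G3=1, G4=0, G5=0, G6=0, G7=0, G8=0 → Y1=0, Y2=0 — eliminated
Only G6 inverted output reproduces the observed Y1=1, Y2=0.

G6 inverted output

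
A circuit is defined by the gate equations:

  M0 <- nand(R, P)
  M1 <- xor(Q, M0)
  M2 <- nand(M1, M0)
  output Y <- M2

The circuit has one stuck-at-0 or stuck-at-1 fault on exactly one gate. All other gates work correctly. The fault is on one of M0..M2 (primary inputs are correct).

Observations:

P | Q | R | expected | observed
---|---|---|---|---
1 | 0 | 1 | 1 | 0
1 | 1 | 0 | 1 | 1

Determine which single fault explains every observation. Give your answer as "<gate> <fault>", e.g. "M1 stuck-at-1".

M0 stuck-at-1

Fault-free values for test 1 (P=1, Q=0, R=1): M0=0, M1=0, M2=1, giving Y=1. Observed 0.
Test 1: faults giving observed 0 are {M0 stuck-at-1, M2 stuck-at-0}.
Test 2 (P=1, Q=1, R=0): fault-free M0=1, M1=0, M2=1 → 1; observed 1. Eliminates M2 stuck-at-0.
Only M0 stuck-at-1 is consistent with every test.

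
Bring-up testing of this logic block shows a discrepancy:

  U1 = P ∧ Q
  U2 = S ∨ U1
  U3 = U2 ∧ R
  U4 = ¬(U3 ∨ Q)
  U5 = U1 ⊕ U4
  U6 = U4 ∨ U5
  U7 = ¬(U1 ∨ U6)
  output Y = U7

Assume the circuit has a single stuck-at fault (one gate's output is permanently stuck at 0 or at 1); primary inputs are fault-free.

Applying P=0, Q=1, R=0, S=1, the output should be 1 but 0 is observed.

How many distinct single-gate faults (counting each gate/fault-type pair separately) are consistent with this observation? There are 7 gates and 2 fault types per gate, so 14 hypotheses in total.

5

Fault-free: U1=0, U2=1, U3=0, U4=0, U5=0, U6=0, U7=1 → 1. Observed 0.
  U1 stuck-at-0: output 1 ✗
  U1 stuck-at-1: output 0 ✓
  U2 stuck-at-0: output 1 ✗
  U2 stuck-at-1: output 1 ✗
  U3 stuck-at-0: output 1 ✗
  U3 stuck-at-1: output 1 ✗
  U4 stuck-at-0: output 1 ✗
  U4 stuck-at-1: output 0 ✓
  U5 stuck-at-0: output 1 ✗
  U5 stuck-at-1: output 0 ✓
  U6 stuck-at-0: output 1 ✗
  U6 stuck-at-1: output 0 ✓
  U7 stuck-at-0: output 0 ✓
  U7 stuck-at-1: output 1 ✗
Consistent faults: {U1 stuck-at-1, U4 stuck-at-1, U5 stuck-at-1, U6 stuck-at-1, U7 stuck-at-0} — 5 in all.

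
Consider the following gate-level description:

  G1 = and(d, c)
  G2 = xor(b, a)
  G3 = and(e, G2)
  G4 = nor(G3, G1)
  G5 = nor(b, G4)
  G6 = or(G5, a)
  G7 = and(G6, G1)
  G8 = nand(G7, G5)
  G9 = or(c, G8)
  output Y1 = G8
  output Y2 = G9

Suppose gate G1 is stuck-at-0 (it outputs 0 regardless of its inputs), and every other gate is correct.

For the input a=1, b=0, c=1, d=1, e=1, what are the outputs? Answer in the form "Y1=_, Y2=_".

Propagate with G1 forced: G1=0 [stuck-at-0], G2=1, G3=1, G4=0, G5=1, G6=1, G7=0, G8=1, G9=1.
So the outputs are Y1=1, Y2=1. (Without the fault they would be Y1=0, Y2=1.)

Y1=1, Y2=1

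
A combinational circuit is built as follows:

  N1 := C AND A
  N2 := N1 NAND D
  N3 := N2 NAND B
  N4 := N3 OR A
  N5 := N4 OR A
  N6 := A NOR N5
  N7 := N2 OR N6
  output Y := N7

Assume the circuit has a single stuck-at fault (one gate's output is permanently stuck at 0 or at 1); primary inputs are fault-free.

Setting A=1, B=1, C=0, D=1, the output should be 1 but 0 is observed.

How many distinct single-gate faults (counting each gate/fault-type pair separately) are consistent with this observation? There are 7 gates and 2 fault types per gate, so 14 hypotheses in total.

3

Fault-free: N1=0, N2=1, N3=0, N4=1, N5=1, N6=0, N7=1 → 1. Observed 0.
  N1 stuck-at-0: output 1 ✗
  N1 stuck-at-1: output 0 ✓
  N2 stuck-at-0: output 0 ✓
  N2 stuck-at-1: output 1 ✗
  N3 stuck-at-0: output 1 ✗
  N3 stuck-at-1: output 1 ✗
  N4 stuck-at-0: output 1 ✗
  N4 stuck-at-1: output 1 ✗
  N5 stuck-at-0: output 1 ✗
  N5 stuck-at-1: output 1 ✗
  N6 stuck-at-0: output 1 ✗
  N6 stuck-at-1: output 1 ✗
  N7 stuck-at-0: output 0 ✓
  N7 stuck-at-1: output 1 ✗
Consistent faults: {N1 stuck-at-1, N2 stuck-at-0, N7 stuck-at-0} — 3 in all.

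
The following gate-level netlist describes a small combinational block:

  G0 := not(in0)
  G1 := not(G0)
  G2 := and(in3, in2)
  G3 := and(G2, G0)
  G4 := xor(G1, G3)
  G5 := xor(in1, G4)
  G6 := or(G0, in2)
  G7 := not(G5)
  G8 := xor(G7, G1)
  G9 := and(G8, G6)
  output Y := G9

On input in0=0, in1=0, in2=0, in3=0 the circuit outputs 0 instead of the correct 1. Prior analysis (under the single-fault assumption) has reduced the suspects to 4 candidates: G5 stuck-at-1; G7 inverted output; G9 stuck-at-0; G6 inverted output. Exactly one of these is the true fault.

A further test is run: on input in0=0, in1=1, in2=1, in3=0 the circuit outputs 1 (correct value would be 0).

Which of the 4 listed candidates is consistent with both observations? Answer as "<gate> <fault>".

Evaluate each candidate on input in0=0, in1=1, in2=1, in3=0:
  G5 stuck-at-1: G0=1, G1=0, G2=0, G3=0, G4=0, G5=1 [stuck-at-1], G6=1, G7=0, G8=0, G9=0 → 0 — eliminated
  G7 inverted output: G0=1, G1=0, G2=0, G3=0, G4=0, G5=1, G6=1, G7=1 [inverted output], G8=1, G9=1 → 1 — matches
  G9 stuck-at-0: G0=1, G1=0, G2=0, G3=0, G4=0, G5=1, G6=1, G7=0, G8=0, G9=0 [stuck-at-0] → 0 — eliminated
  G6 inverted output: G0=1, G1=0, G2=0, G3=0, G4=0, G5=1, G6=0 [inverted output], G7=0, G8=0, G9=0 → 0 — eliminated
Only G7 inverted output reproduces the observed 1.

G7 inverted output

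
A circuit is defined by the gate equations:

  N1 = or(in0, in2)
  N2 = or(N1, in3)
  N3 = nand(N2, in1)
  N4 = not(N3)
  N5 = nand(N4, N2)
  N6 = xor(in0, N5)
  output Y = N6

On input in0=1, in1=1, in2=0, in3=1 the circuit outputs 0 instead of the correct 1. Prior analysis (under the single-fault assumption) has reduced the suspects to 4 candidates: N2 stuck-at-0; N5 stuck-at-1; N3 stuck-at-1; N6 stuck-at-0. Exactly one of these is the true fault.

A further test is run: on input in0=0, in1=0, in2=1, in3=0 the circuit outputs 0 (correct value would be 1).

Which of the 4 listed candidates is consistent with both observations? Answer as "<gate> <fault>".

Evaluate each candidate on input in0=0, in1=0, in2=1, in3=0:
  N2 stuck-at-0: N1=1, N2=0 [stuck-at-0], N3=1, N4=0, N5=1, N6=1 → 1 — eliminated
  N5 stuck-at-1: N1=1, N2=1, N3=1, N4=0, N5=1 [stuck-at-1], N6=1 → 1 — eliminated
  N3 stuck-at-1: N1=1, N2=1, N3=1 [stuck-at-1], N4=0, N5=1, N6=1 → 1 — eliminated
  N6 stuck-at-0: N1=1, N2=1, N3=1, N4=0, N5=1, N6=0 [stuck-at-0] → 0 — matches
Only N6 stuck-at-0 reproduces the observed 0.

N6 stuck-at-0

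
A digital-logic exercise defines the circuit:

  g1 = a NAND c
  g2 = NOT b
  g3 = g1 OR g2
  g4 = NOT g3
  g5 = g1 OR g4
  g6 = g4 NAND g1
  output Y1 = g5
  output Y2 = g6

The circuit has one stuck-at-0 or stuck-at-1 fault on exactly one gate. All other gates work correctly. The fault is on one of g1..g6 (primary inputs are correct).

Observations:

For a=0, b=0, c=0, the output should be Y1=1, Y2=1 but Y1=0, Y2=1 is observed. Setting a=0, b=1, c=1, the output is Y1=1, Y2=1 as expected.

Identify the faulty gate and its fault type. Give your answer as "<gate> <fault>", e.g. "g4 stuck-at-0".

Fault-free values for test 1 (a=0, b=0, c=0): g1=1, g2=1, g3=1, g4=0, g5=1, g6=1, giving Y1=1, Y2=1. Observed Y1=0, Y2=1.
Test 1: faults giving observed Y1=0, Y2=1 are {g1 stuck-at-0, g5 stuck-at-0}.
Test 2 (a=0, b=1, c=1): fault-free g1=1, g2=0, g3=1, g4=0, g5=1, g6=1 → Y1=1, Y2=1; observed Y1=1, Y2=1. Eliminates g5 stuck-at-0.
Only g1 stuck-at-0 is consistent with every test.

g1 stuck-at-0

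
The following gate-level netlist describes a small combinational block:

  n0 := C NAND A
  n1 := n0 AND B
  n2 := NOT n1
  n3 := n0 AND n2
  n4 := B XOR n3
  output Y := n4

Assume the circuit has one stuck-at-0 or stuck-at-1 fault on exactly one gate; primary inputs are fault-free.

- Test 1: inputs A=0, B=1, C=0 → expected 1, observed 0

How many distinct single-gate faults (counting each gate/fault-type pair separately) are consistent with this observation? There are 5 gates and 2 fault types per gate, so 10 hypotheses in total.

4

Fault-free: n0=1, n1=1, n2=0, n3=0, n4=1 → 1. Observed 0.
  n0 stuck-at-0: output 1 ✗
  n0 stuck-at-1: output 1 ✗
  n1 stuck-at-0: output 0 ✓
  n1 stuck-at-1: output 1 ✗
  n2 stuck-at-0: output 1 ✗
  n2 stuck-at-1: output 0 ✓
  n3 stuck-at-0: output 1 ✗
  n3 stuck-at-1: output 0 ✓
  n4 stuck-at-0: output 0 ✓
  n4 stuck-at-1: output 1 ✗
Consistent faults: {n1 stuck-at-0, n2 stuck-at-1, n3 stuck-at-1, n4 stuck-at-0} — 4 in all.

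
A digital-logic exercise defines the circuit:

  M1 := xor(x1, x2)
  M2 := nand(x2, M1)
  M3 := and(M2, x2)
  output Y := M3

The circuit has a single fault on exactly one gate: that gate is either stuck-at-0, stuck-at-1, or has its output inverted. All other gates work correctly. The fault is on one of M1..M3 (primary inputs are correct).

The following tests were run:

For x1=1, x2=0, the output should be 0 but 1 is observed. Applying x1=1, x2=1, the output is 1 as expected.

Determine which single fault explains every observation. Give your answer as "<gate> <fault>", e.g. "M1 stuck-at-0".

M3 stuck-at-1

Fault-free values for test 1 (x1=1, x2=0): M1=1, M2=1, M3=0, giving Y=0. Observed 1.
Test 1: faults giving observed 1 are {M3 stuck-at-1, M3 inverted output}.
Test 2 (x1=1, x2=1): fault-free M1=0, M2=1, M3=1 → 1; observed 1. Eliminates M3 inverted output.
Only M3 stuck-at-1 is consistent with every test.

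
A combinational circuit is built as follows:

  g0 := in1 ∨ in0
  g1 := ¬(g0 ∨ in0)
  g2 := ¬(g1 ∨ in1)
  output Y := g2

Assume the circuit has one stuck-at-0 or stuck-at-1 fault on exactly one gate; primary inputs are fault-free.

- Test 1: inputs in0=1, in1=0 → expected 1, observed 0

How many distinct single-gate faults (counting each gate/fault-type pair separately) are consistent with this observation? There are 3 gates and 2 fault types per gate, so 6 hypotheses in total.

2

Fault-free: g0=1, g1=0, g2=1 → 1. Observed 0.
  g0 stuck-at-0: output 1 ✗
  g0 stuck-at-1: output 1 ✗
  g1 stuck-at-0: output 1 ✗
  g1 stuck-at-1: output 0 ✓
  g2 stuck-at-0: output 0 ✓
  g2 stuck-at-1: output 1 ✗
Consistent faults: {g1 stuck-at-1, g2 stuck-at-0} — 2 in all.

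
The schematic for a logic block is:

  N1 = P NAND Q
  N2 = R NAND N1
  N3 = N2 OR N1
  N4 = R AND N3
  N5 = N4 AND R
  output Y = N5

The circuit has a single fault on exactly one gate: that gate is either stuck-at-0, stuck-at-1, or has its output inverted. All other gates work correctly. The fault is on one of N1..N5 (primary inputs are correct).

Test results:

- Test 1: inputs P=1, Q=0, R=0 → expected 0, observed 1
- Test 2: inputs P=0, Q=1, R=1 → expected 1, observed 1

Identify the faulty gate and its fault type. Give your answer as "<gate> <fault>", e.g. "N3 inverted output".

Fault-free values for test 1 (P=1, Q=0, R=0): N1=1, N2=1, N3=1, N4=0, N5=0, giving Y=0. Observed 1.
Test 1: faults giving observed 1 are {N5 stuck-at-1, N5 inverted output}.
Test 2 (P=0, Q=1, R=1): fault-free N1=1, N2=0, N3=1, N4=1, N5=1 → 1; observed 1. Eliminates N5 inverted output.
Only N5 stuck-at-1 is consistent with every test.

N5 stuck-at-1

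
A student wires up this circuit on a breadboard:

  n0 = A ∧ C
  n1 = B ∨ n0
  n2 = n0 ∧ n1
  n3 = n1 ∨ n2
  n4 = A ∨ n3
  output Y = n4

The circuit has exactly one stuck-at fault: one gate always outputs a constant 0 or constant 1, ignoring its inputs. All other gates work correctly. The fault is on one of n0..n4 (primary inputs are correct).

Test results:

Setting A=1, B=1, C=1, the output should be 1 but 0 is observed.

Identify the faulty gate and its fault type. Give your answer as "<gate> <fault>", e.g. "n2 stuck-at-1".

Fault-free values for test 1 (A=1, B=1, C=1): n0=1, n1=1, n2=1, n3=1, n4=1, giving Y=1. Observed 0.
Test 1: faults giving observed 0 are {n4 stuck-at-0}.
Only n4 stuck-at-0 is consistent with every test.

n4 stuck-at-0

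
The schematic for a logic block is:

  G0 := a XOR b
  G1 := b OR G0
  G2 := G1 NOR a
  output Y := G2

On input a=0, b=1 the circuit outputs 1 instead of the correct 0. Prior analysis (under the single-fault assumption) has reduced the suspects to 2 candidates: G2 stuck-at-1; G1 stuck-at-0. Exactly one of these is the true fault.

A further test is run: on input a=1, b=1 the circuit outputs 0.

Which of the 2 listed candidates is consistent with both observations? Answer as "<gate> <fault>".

G1 stuck-at-0

Evaluate each candidate on input a=1, b=1:
  G2 stuck-at-1: G0=0, G1=1, G2=1 [stuck-at-1] → 1 — eliminated
  G1 stuck-at-0: G0=0, G1=0 [stuck-at-0], G2=0 → 0 — matches
Only G1 stuck-at-0 reproduces the observed 0.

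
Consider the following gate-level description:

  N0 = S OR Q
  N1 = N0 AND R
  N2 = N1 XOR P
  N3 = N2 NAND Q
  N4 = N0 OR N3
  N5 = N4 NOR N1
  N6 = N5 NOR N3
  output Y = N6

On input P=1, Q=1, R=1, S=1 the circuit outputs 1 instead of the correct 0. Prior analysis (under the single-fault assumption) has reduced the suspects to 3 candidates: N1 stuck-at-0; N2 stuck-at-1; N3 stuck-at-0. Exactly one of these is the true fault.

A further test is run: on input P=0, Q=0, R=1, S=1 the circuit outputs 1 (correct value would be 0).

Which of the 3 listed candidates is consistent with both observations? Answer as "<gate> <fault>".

Evaluate each candidate on input P=0, Q=0, R=1, S=1:
  N1 stuck-at-0: N0=1, N1=0 [stuck-at-0], N2=0, N3=1, N4=1, N5=0, N6=0 → 0 — eliminated
  N2 stuck-at-1: N0=1, N1=1, N2=1 [stuck-at-1], N3=1, N4=1, N5=0, N6=0 → 0 — eliminated
  N3 stuck-at-0: N0=1, N1=1, N2=1, N3=0 [stuck-at-0], N4=1, N5=0, N6=1 → 1 — matches
Only N3 stuck-at-0 reproduces the observed 1.

N3 stuck-at-0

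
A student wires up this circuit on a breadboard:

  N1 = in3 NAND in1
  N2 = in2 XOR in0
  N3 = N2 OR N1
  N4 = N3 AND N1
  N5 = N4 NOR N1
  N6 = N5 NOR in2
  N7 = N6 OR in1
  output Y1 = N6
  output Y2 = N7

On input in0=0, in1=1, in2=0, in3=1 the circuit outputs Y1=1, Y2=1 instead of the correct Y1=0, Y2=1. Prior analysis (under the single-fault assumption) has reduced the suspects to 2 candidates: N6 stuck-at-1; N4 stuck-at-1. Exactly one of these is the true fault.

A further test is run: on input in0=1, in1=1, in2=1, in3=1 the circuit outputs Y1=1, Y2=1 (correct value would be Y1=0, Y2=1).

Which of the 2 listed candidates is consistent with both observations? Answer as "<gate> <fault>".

N6 stuck-at-1

Evaluate each candidate on input in0=1, in1=1, in2=1, in3=1:
  N6 stuck-at-1: N1=0, N2=0, N3=0, N4=0, N5=1, N6=1 [stuck-at-1], N7=1 → Y1=1, Y2=1 — matches
  N4 stuck-at-1: N1=0, N2=0, N3=0, N4=1 [stuck-at-1], N5=0, N6=0, N7=1 → Y1=0, Y2=1 — eliminated
Only N6 stuck-at-1 reproduces the observed Y1=1, Y2=1.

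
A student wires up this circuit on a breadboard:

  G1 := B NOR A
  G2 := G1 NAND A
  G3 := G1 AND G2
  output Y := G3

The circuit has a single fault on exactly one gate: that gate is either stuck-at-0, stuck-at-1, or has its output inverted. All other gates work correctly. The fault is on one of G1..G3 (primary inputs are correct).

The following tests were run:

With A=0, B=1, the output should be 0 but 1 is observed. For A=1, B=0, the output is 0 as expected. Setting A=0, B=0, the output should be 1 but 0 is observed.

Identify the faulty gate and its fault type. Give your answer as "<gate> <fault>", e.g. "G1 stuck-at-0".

Fault-free values for test 1 (A=0, B=1): G1=0, G2=1, G3=0, giving Y=0. Observed 1.
Test 1: faults giving observed 1 are {G1 stuck-at-1, G1 inverted output, G3 stuck-at-1, G3 inverted output}.
Test 2 (A=1, B=0): fault-free G1=0, G2=1, G3=0 → 0; observed 0. Eliminates G3 stuck-at-1, G3 inverted output.
Test 3 (A=0, B=0): fault-free G1=1, G2=1, G3=1 → 1; observed 0. Eliminates G1 stuck-at-1.
Only G1 inverted output is consistent with every test.

G1 inverted output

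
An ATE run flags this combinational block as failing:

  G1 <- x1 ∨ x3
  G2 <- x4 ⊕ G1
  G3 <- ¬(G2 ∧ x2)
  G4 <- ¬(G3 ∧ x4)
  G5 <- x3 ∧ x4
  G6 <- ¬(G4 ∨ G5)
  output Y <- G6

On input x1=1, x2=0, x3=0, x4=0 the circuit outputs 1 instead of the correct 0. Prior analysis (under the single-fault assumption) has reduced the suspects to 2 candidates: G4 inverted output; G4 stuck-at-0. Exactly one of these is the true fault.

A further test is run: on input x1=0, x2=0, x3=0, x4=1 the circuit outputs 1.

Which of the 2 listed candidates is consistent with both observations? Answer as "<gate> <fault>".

G4 stuck-at-0

Evaluate each candidate on input x1=0, x2=0, x3=0, x4=1:
  G4 inverted output: G1=0, G2=1, G3=1, G4=1 [inverted output], G5=0, G6=0 → 0 — eliminated
  G4 stuck-at-0: G1=0, G2=1, G3=1, G4=0 [stuck-at-0], G5=0, G6=1 → 1 — matches
Only G4 stuck-at-0 reproduces the observed 1.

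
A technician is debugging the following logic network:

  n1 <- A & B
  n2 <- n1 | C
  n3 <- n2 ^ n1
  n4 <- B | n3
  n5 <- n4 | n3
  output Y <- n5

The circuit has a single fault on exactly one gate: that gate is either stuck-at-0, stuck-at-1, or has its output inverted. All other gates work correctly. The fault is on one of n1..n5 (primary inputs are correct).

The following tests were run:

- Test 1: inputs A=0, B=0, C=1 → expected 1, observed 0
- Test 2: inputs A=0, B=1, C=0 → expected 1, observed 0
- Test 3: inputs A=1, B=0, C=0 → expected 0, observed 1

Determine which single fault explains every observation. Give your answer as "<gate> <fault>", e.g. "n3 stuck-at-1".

n5 inverted output

Fault-free values for test 1 (A=0, B=0, C=1): n1=0, n2=1, n3=1, n4=1, n5=1, giving Y=1. Observed 0.
Test 1: faults giving observed 0 are {n1 stuck-at-1, n1 inverted output, n2 stuck-at-0, n2 inverted output, n3 stuck-at-0, n3 inverted output, n5 stuck-at-0, n5 inverted output}.
Test 2 (A=0, B=1, C=0): fault-free n1=0, n2=0, n3=0, n4=1, n5=1 → 1; observed 0. Eliminates n1 stuck-at-1, n1 inverted output, n2 stuck-at-0, n2 inverted output, n3 stuck-at-0, n3 inverted output.
Test 3 (A=1, B=0, C=0): fault-free n1=0, n2=0, n3=0, n4=0, n5=0 → 0; observed 1. Eliminates n5 stuck-at-0.
Only n5 inverted output is consistent with every test.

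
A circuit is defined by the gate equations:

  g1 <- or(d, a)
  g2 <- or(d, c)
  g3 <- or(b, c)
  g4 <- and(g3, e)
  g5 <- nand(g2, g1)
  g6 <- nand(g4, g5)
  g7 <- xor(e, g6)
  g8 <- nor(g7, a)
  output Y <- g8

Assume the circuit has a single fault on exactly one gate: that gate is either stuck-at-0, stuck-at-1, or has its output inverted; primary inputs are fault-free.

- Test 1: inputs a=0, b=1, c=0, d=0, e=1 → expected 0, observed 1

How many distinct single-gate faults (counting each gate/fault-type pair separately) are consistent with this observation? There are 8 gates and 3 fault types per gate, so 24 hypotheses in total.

12

Fault-free: g1=0, g2=0, g3=1, g4=1, g5=1, g6=0, g7=1, g8=0 → 0. Observed 1.
  g1: none of the 3 fault types match ✗
  g2: none of the 3 fault types match ✗
  g3: stuck-at-0, inverted output ✓; others ✗
  g4: stuck-at-0, inverted output ✓; others ✗
  g5: stuck-at-0, inverted output ✓; others ✗
  g6: stuck-at-1, inverted output ✓; others ✗
  g7: stuck-at-0, inverted output ✓; others ✗
  g8: stuck-at-1, inverted output ✓; others ✗
Consistent faults: {g3 stuck-at-0, g3 inverted output, g4 stuck-at-0, g4 inverted output, g5 stuck-at-0, g5 inverted output, g6 stuck-at-1, g6 inverted output, g7 stuck-at-0, g7 inverted output, g8 stuck-at-1, g8 inverted output} — 12 in all.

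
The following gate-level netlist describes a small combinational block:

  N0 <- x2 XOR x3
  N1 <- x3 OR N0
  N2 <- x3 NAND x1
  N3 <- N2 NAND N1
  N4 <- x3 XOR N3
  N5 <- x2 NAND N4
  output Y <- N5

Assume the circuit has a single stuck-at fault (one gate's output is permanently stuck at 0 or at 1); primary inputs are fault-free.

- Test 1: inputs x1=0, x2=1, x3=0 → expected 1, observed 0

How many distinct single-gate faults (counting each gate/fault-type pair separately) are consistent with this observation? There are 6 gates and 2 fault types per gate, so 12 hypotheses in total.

Fault-free: N0=1, N1=1, N2=1, N3=0, N4=0, N5=1 → 1. Observed 0.
  N0 stuck-at-0: output 0 ✓
  N0 stuck-at-1: output 1 ✗
  N1 stuck-at-0: output 0 ✓
  N1 stuck-at-1: output 1 ✗
  N2 stuck-at-0: output 0 ✓
  N2 stuck-at-1: output 1 ✗
  N3 stuck-at-0: output 1 ✗
  N3 stuck-at-1: output 0 ✓
  N4 stuck-at-0: output 1 ✗
  N4 stuck-at-1: output 0 ✓
  N5 stuck-at-0: output 0 ✓
  N5 stuck-at-1: output 1 ✗
Consistent faults: {N0 stuck-at-0, N1 stuck-at-0, N2 stuck-at-0, N3 stuck-at-1, N4 stuck-at-1, N5 stuck-at-0} — 6 in all.

6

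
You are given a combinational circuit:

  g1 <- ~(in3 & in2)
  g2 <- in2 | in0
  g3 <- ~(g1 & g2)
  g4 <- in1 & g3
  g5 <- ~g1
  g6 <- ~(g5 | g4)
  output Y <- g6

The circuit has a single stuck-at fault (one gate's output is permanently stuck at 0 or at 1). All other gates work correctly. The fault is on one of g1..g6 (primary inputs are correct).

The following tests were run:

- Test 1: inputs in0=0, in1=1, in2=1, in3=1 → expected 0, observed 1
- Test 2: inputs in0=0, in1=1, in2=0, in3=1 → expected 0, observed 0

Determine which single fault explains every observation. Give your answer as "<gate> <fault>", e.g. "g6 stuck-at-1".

g1 stuck-at-1

Fault-free values for test 1 (in0=0, in1=1, in2=1, in3=1): g1=0, g2=1, g3=1, g4=1, g5=1, g6=0, giving Y=0. Observed 1.
Test 1: faults giving observed 1 are {g1 stuck-at-1, g6 stuck-at-1}.
Test 2 (in0=0, in1=1, in2=0, in3=1): fault-free g1=1, g2=0, g3=1, g4=1, g5=0, g6=0 → 0; observed 0. Eliminates g6 stuck-at-1.
Only g1 stuck-at-1 is consistent with every test.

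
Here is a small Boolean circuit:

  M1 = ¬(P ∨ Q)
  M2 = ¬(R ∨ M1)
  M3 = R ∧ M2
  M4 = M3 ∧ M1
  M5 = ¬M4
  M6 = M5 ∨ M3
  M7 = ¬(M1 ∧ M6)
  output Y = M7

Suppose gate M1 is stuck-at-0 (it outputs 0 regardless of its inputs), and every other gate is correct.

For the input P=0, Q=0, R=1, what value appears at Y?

1

Propagate with M1 forced: M1=0 [stuck-at-0], M2=0, M3=0, M4=0, M5=1, M6=1, M7=1.
So Y = 1. (Without the fault it would be 0.)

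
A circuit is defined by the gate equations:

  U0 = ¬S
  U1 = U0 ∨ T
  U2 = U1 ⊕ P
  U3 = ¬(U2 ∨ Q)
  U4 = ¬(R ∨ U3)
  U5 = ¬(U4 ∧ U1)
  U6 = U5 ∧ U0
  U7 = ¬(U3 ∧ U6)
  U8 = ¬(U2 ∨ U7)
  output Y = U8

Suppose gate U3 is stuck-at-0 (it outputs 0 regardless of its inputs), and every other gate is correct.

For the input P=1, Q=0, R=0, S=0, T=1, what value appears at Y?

0

Propagate with U3 forced: U0=1, U1=1, U2=0, U3=0 [stuck-at-0], U4=1, U5=0, U6=0, U7=1, U8=0.
So Y = 0. (Without the fault it would be 1.)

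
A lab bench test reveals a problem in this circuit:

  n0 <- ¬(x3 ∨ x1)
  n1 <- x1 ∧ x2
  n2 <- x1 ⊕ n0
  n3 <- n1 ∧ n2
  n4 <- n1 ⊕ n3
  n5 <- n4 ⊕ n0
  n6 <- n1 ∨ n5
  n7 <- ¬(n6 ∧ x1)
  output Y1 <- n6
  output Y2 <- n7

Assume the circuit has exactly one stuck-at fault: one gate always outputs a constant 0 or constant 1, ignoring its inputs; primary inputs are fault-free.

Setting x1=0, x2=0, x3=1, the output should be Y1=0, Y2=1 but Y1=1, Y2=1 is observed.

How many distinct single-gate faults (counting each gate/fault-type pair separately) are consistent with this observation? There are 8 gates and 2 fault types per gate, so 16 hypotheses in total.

6

Fault-free: n0=0, n1=0, n2=0, n3=0, n4=0, n5=0, n6=0, n7=1 → Y1=0, Y2=1. Observed Y1=1, Y2=1.
  n0: stuck-at-1 ✓; others ✗
  n1: stuck-at-1 ✓; others ✗
  n2: none of the 2 fault types match ✗
  n3: stuck-at-1 ✓; others ✗
  n4: stuck-at-1 ✓; others ✗
  n5: stuck-at-1 ✓; others ✗
  n6: stuck-at-1 ✓; others ✗
  n7: none of the 2 fault types match ✗
Consistent faults: {n0 stuck-at-1, n1 stuck-at-1, n3 stuck-at-1, n4 stuck-at-1, n5 stuck-at-1, n6 stuck-at-1} — 6 in all.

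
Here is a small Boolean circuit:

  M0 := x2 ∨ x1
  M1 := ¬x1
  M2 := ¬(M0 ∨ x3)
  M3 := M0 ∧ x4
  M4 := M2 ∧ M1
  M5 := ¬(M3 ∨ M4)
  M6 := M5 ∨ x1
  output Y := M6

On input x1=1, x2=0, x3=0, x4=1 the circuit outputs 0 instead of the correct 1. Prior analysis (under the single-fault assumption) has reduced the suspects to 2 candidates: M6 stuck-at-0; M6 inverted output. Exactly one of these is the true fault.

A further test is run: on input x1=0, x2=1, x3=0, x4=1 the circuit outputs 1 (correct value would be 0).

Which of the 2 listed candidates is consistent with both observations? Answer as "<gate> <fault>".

M6 inverted output

Evaluate each candidate on input x1=0, x2=1, x3=0, x4=1:
  M6 stuck-at-0: M0=1, M1=1, M2=0, M3=1, M4=0, M5=0, M6=0 [stuck-at-0] → 0 — eliminated
  M6 inverted output: M0=1, M1=1, M2=0, M3=1, M4=0, M5=0, M6=1 [inverted output] → 1 — matches
Only M6 inverted output reproduces the observed 1.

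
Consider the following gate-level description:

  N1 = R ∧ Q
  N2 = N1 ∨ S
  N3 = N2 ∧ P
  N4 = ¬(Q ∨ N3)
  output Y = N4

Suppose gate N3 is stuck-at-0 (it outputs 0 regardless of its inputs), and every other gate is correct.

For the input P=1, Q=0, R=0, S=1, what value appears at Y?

1

Propagate with N3 forced: N1=0, N2=1, N3=0 [stuck-at-0], N4=1.
So Y = 1. (Without the fault it would be 0.)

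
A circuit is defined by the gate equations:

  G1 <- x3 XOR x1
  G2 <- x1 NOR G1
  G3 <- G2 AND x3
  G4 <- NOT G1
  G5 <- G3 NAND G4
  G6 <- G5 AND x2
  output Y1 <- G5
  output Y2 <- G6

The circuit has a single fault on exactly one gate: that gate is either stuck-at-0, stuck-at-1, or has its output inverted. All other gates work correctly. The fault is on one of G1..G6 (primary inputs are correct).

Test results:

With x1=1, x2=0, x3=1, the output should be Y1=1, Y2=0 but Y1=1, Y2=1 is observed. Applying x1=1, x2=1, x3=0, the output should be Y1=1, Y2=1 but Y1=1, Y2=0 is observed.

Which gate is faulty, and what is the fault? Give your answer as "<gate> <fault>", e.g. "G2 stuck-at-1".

Fault-free values for test 1 (x1=1, x2=0, x3=1): G1=0, G2=0, G3=0, G4=1, G5=1, G6=0, giving Y1=1, Y2=0. Observed Y1=1, Y2=1.
Test 1: faults giving observed Y1=1, Y2=1 are {G6 stuck-at-1, G6 inverted output}.
Test 2 (x1=1, x2=1, x3=0): fault-free G1=1, G2=0, G3=0, G4=0, G5=1, G6=1 → Y1=1, Y2=1; observed Y1=1, Y2=0. Eliminates G6 stuck-at-1.
Only G6 inverted output is consistent with every test.

G6 inverted output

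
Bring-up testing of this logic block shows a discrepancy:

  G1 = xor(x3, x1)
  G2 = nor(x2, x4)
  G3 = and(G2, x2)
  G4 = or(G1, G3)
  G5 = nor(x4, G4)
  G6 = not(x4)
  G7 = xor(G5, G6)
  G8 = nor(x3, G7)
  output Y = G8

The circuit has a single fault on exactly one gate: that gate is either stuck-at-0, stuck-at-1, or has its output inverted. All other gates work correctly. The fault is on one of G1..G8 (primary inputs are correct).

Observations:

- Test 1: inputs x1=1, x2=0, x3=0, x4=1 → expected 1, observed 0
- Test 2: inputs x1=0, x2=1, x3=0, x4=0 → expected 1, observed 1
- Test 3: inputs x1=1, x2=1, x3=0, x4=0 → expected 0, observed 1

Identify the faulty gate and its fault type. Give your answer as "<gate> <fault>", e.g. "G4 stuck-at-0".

Fault-free values for test 1 (x1=1, x2=0, x3=0, x4=1): G1=1, G2=0, G3=0, G4=1, G5=0, G6=0, G7=0, G8=1, giving Y=1. Observed 0.
Test 1: faults giving observed 0 are {G5 stuck-at-1, G5 inverted output, G6 stuck-at-1, G6 inverted output, G7 stuck-at-1, G7 inverted output, G8 stuck-at-0, G8 inverted output}.
Test 2 (x1=0, x2=1, x3=0, x4=0): fault-free G1=0, G2=0, G3=0, G4=0, G5=1, G6=1, G7=0, G8=1 → 1; observed 1. Eliminates G5 inverted output, G6 inverted output, G7 stuck-at-1, G7 inverted output, G8 stuck-at-0, G8 inverted output.
Test 3 (x1=1, x2=1, x3=0, x4=0): fault-free G1=1, G2=0, G3=0, G4=1, G5=0, G6=1, G7=1, G8=0 → 0; observed 1. Eliminates G6 stuck-at-1.
Only G5 stuck-at-1 is consistent with every test.

G5 stuck-at-1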